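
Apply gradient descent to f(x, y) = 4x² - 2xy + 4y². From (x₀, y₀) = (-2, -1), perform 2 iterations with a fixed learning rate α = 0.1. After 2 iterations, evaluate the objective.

∇f = (8x - 2y, -2x + 8y)
Step 1: at (-2, -1), ∇f = (-14, -4) → (-2, -1) − 0.1·(-14, -4) = (-0.6, -0.6)
Step 2: at (-0.6, -0.6), ∇f = (-3.6, -3.6) → (-0.6, -0.6) − 0.1·(-3.6, -3.6) = (-0.24, -0.24)
f(-0.24, -0.24) = 0.3456

0.3456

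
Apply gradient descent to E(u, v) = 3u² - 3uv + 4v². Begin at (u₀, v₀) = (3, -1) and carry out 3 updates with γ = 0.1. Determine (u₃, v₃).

∇E = (6u - 3v, -3u + 8v)
Step 1: at (3, -1), ∇E = (21, -17) → (3, -1) − 0.1·(21, -17) = (0.9, 0.7)
Step 2: at (0.9, 0.7), ∇E = (3.3, 2.9) → (0.9, 0.7) − 0.1·(3.3, 2.9) = (0.57, 0.41)
Step 3: at (0.57, 0.41), ∇E = (2.19, 1.57) → (0.57, 0.41) − 0.1·(2.19, 1.57) = (0.351, 0.253)

(0.351, 0.253)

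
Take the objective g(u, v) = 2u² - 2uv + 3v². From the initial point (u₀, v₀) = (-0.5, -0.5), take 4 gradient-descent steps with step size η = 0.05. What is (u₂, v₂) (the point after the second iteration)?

∇g = (4u - 2v, -2u + 6v)
(u₁, v₁) = (-0.5, -0.5) − 0.05·(-1, -2) = (-0.45, -0.4)
(u₂, v₂) = (-0.45, -0.4) − 0.05·(-1, -1.5) = (-0.4, -0.325)

(-0.4, -0.325)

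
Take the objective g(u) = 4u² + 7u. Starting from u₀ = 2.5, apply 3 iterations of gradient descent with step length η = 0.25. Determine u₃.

g′(u) = 8u + 7
Step 1: g′(2.5) = 27; u₁ = 2.5 − 0.25·27 = -4.25
Step 2: g′(-4.25) = -27; u₂ = -4.25 − 0.25·(-27) = 2.5
Step 3: g′(2.5) = 27; u₃ = 2.5 − 0.25·27 = -4.25

-4.25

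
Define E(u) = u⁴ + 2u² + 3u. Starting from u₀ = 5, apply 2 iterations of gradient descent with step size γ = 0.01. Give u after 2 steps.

E′(u) = 4u³ + 4u + 3
u₁ = 5 − 0.01·523 = -0.23
u₂ = -0.23 − 0.01·2.031332 = -0.25031332

-0.25031332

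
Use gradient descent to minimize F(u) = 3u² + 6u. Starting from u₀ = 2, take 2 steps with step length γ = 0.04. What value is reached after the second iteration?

F′(u) = 6u + 6
Step 1: F′(2) = 18; u₁ = 2 − 0.04·18 = 1.28
Step 2: F′(1.28) = 13.68; u₂ = 1.28 − 0.04·13.68 = 0.7328

0.7328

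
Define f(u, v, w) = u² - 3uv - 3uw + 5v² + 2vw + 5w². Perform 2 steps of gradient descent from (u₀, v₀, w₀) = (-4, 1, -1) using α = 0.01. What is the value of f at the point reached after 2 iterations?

∇f = (2u - 3v - 3w, -3u + 10v + 2w, -3u + 2v + 10w)
Step 1: at (-4, 1, -1), ∇f = (-8, 20, 4) → (-4, 1, -1) − 0.01·(-8, 20, 4) = (-3.92, 0.8, -1.04)
Step 2: at (-3.92, 0.8, -1.04), ∇f = (-7.12, 17.68, 2.96) → (-3.92, 0.8, -1.04) − 0.01·(-7.12, 17.68, 2.96) = (-3.8488, 0.6232, -1.0696)
f(-3.8488, 0.6232, -1.0696) = 15.98791104

15.98791104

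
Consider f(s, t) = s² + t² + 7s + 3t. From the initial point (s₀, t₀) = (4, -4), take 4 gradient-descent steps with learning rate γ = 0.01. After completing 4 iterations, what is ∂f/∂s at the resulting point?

∇f = (2s + 7, 2t + 3)
Step 1: at (4, -4), ∇f = (15, -5) → (4, -4) − 0.01·(15, -5) = (3.85, -3.95)
Step 2: at (3.85, -3.95), ∇f = (14.7, -4.9) → (3.85, -3.95) − 0.01·(14.7, -4.9) = (3.703, -3.901)
Step 3: at (3.703, -3.901), ∇f = (14.406, -4.802) → (3.703, -3.901) − 0.01·(14.406, -4.802) = (3.55894, -3.85298)
Step 4: at (3.55894, -3.85298), ∇f = (14.11788, -4.70596) → (3.55894, -3.85298) − 0.01·(14.11788, -4.70596) = (3.4177612, -3.8059204)
∂f/∂s at (3.4177612, -3.8059204) = 13.8355224

13.8355224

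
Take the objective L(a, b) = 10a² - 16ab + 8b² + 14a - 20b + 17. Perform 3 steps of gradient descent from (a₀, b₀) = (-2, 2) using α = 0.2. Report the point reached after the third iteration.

∇L = (20a - 16b + 14, -16a + 16b - 20)
Step 1: at (-2, 2), ∇L = (-58, 44) → (-2, 2) − 0.2·(-58, 44) = (9.6, -6.8)
Step 2: at (9.6, -6.8), ∇L = (314.8, -282.4) → (9.6, -6.8) − 0.2·(314.8, -282.4) = (-53.36, 49.68)
Step 3: at (-53.36, 49.68), ∇L = (-1848.08, 1628.64) → (-53.36, 49.68) − 0.2·(-1848.08, 1628.64) = (316.256, -276.048)

(316.256, -276.048)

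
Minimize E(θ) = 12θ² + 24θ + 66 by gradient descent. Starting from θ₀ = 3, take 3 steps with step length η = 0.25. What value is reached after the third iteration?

E′(θ) = 24θ + 24
θ₁ = 3 − 0.25·96 = -21
θ₂ = -21 − 0.25·(-480) = 99
θ₃ = 99 − 0.25·2400 = -501

-501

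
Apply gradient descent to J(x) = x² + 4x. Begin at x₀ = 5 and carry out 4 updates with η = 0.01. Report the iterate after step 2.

4.7228

J′(x) = 2x + 4
Step 1: J′(5) = 14; x₁ = 5 − 0.01·14 = 4.86
Step 2: J′(4.86) = 13.72; x₂ = 4.86 − 0.01·13.72 = 4.7228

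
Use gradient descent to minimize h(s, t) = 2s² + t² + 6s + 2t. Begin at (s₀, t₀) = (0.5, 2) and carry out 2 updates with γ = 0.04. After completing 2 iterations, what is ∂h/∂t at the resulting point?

5.0784

∇h = (4s + 6, 2t + 2)
(s₁, t₁) = (0.5, 2) − 0.04·(8, 6) = (0.18, 1.76)
(s₂, t₂) = (0.18, 1.76) − 0.04·(6.72, 5.52) = (-0.0888, 1.5392)
∂h/∂t at (-0.0888, 1.5392) = 5.0784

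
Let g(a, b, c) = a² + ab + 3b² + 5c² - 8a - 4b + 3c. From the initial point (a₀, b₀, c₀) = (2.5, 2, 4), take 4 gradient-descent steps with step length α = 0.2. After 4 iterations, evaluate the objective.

76.1001472

∇g = (2a + b - 8, a + 6b - 4, 10c + 3)
(a₁, b₁, c₁) = (2.5, 2, 4) − 0.2·(-1, 10.5, 43) = (2.7, -0.1, -4.6)
(a₂, b₂, c₂) = (2.7, -0.1, -4.6) − 0.2·(-2.7, -1.9, -43) = (3.24, 0.28, 4)
(a₃, b₃, c₃) = (3.24, 0.28, 4) − 0.2·(-1.24, 0.92, 43) = (3.488, 0.096, -4.6)
(a₄, b₄, c₄) = (3.488, 0.096, -4.6) − 0.2·(-0.928, 0.064, -43) = (3.6736, 0.0832, 4)
g(3.6736, 0.0832, 4) = 76.1001472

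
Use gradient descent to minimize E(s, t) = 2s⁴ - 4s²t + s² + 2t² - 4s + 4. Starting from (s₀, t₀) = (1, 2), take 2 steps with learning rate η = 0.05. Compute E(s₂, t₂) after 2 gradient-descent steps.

0.64500512

∇E = (8s³ - 8st + 2s - 4, -4s² + 4t)
(s₁, t₁) = (1, 2) − 0.05·(-10, 4) = (1.5, 1.8)
(s₂, t₂) = (1.5, 1.8) − 0.05·(4.4, -1.8) = (1.28, 1.89)
E(1.28, 1.89) = 0.64500512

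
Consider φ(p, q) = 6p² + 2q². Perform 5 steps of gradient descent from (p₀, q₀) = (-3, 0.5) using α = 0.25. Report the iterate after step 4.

(-48, 0)

∇φ = (12p, 4q)
Step 1: at (-3, 0.5), ∇φ = (-36, 2) → (-3, 0.5) − 0.25·(-36, 2) = (6, 0)
Step 2: at (6, 0), ∇φ = (72, 0) → (6, 0) − 0.25·(72, 0) = (-12, 0)
Step 3: at (-12, 0), ∇φ = (-144, 0) → (-12, 0) − 0.25·(-144, 0) = (24, 0)
Step 4: at (24, 0), ∇φ = (288, 0) → (24, 0) − 0.25·(288, 0) = (-48, 0)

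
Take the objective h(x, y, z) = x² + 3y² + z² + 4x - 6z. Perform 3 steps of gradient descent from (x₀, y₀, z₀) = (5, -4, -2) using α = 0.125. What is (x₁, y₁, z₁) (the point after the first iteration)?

(3.25, -1, -0.75)

∇h = (2x + 4, 6y, 2z - 6)
(x₁, y₁, z₁) = (5, -4, -2) − 0.125·(14, -24, -10) = (3.25, -1, -0.75)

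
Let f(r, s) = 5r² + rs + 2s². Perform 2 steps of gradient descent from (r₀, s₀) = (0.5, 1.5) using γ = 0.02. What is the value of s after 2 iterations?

1.253

∇f = (10r + s, r + 4s)
(r₁, s₁) = (0.5, 1.5) − 0.02·(6.5, 6.5) = (0.37, 1.37)
(r₂, s₂) = (0.37, 1.37) − 0.02·(5.07, 5.85) = (0.2686, 1.253)
s = 1.253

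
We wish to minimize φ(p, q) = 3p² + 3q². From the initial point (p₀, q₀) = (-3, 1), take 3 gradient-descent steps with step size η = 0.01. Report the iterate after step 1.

∇φ = (6p, 6q)
(p₁, q₁) = (-3, 1) − 0.01·(-18, 6) = (-2.82, 0.94)

(-2.82, 0.94)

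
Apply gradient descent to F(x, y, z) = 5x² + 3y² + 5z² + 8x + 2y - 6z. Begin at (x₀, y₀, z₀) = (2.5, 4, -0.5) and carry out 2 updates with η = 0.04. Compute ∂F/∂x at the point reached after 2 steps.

11.88

∇F = (10x + 8, 6y + 2, 10z - 6)
(x₁, y₁, z₁) = (2.5, 4, -0.5) − 0.04·(33, 26, -11) = (1.18, 2.96, -0.06)
(x₂, y₂, z₂) = (1.18, 2.96, -0.06) − 0.04·(19.8, 19.76, -6.6) = (0.388, 2.1696, 0.204)
∂F/∂x at (0.388, 2.1696, 0.204) = 11.88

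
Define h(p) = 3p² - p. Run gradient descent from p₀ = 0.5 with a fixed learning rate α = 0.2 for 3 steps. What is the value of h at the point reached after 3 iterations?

-0.083312

h′(p) = 6p - 1
Step 1: h′(0.5) = 2; p₁ = 0.5 − 0.2·2 = 0.1
Step 2: h′(0.1) = -0.4; p₂ = 0.1 − 0.2·(-0.4) = 0.18
Step 3: h′(0.18) = 0.08; p₃ = 0.18 − 0.2·0.08 = 0.164
h(0.164) = -0.083312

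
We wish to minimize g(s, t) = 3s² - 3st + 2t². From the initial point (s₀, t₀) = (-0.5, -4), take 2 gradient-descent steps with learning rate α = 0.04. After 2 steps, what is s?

∇g = (6s - 3t, -3s + 4t)
Step 1: at (-0.5, -4), ∇g = (9, -14.5) → (-0.5, -4) − 0.04·(9, -14.5) = (-0.86, -3.42)
Step 2: at (-0.86, -3.42), ∇g = (5.1, -11.1) → (-0.86, -3.42) − 0.04·(5.1, -11.1) = (-1.064, -2.976)
s = -1.064

-1.064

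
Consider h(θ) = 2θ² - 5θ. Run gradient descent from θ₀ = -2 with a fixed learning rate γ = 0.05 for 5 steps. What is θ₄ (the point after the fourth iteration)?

-0.0812

h′(θ) = 4θ - 5
θ₁ = -2 − 0.05·(-13) = -1.35
θ₂ = -1.35 − 0.05·(-10.4) = -0.83
θ₃ = -0.83 − 0.05·(-8.32) = -0.414
θ₄ = -0.414 − 0.05·(-6.656) = -0.0812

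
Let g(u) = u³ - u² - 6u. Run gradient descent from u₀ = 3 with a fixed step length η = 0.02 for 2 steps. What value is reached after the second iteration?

2.4906

g′(u) = 3u² - 2u - 6
Step 1: g′(3) = 15; u₁ = 3 − 0.02·15 = 2.7
Step 2: g′(2.7) = 10.47; u₂ = 2.7 − 0.02·10.47 = 2.4906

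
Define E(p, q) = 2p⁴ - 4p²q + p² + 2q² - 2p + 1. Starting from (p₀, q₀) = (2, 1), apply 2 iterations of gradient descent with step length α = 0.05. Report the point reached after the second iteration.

∇E = (8p³ - 8pq + 2p - 2, -4p² + 4q)
(p₁, q₁) = (2, 1) − 0.05·(50, -12) = (-0.5, 1.6)
(p₂, q₂) = (-0.5, 1.6) − 0.05·(2.4, 5.4) = (-0.62, 1.33)

(-0.62, 1.33)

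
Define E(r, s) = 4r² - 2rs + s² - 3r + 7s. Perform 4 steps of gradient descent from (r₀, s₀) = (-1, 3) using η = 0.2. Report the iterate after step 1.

∇E = (8r - 2s - 3, -2r + 2s + 7)
Step 1: at (-1, 3), ∇E = (-17, 15) → (-1, 3) − 0.2·(-17, 15) = (2.4, 0)

(2.4, 0)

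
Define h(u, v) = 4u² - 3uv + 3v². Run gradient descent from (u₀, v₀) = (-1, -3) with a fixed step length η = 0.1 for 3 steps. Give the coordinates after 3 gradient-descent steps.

∇h = (8u - 3v, -3u + 6v)
(u₁, v₁) = (-1, -3) − 0.1·(1, -15) = (-1.1, -1.5)
(u₂, v₂) = (-1.1, -1.5) − 0.1·(-4.3, -5.7) = (-0.67, -0.93)
(u₃, v₃) = (-0.67, -0.93) − 0.1·(-2.57, -3.57) = (-0.413, -0.573)

(-0.413, -0.573)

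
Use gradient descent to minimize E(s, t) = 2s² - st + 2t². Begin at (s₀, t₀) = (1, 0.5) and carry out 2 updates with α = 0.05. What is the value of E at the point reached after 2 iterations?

∇E = (4s - t, -s + 4t)
Step 1: at (1, 0.5), ∇E = (3.5, 1) → (1, 0.5) − 0.05·(3.5, 1) = (0.825, 0.45)
Step 2: at (0.825, 0.45), ∇E = (2.85, 0.975) → (0.825, 0.45) − 0.05·(2.85, 0.975) = (0.6825, 0.40125)
E(0.6825, 0.40125) = 0.9797625

0.9797625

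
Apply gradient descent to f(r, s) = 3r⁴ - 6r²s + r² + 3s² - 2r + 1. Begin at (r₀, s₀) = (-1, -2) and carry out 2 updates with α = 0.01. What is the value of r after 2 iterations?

∇f = (12r³ - 12rs + 2r - 2, -6r² + 6s)
Step 1: at (-1, -2), ∇f = (-40, -18) → (-1, -2) − 0.01·(-40, -18) = (-0.6, -1.82)
Step 2: at (-0.6, -1.82), ∇f = (-18.896, -13.08) → (-0.6, -1.82) − 0.01·(-18.896, -13.08) = (-0.41104, -1.6892)
r = -0.41104

-0.41104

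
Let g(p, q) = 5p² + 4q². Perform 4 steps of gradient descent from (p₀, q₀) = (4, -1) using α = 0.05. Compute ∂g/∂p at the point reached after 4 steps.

∇g = (10p, 8q)
(p₁, q₁) = (4, -1) − 0.05·(40, -8) = (2, -0.6)
(p₂, q₂) = (2, -0.6) − 0.05·(20, -4.8) = (1, -0.36)
(p₃, q₃) = (1, -0.36) − 0.05·(10, -2.88) = (0.5, -0.216)
(p₄, q₄) = (0.5, -0.216) − 0.05·(5, -1.728) = (0.25, -0.1296)
∂g/∂p at (0.25, -0.1296) = 2.5

2.5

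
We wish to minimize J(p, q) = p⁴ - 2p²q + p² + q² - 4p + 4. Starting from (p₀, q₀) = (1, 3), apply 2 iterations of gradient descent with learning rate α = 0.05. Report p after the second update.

∇J = (4p³ - 4pq + 2p - 4, -2p² + 2q)
(p₁, q₁) = (1, 3) − 0.05·(-10, 4) = (1.5, 2.8)
(p₂, q₂) = (1.5, 2.8) − 0.05·(-4.3, 1.1) = (1.715, 2.745)
p = 1.715

1.715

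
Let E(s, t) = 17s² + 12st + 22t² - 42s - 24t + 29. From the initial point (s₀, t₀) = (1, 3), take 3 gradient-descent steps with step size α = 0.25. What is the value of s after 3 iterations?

∇E = (34s + 12t - 42, 12s + 44t - 24)
(s₁, t₁) = (1, 3) − 0.25·(28, 120) = (-6, -27)
(s₂, t₂) = (-6, -27) − 0.25·(-570, -1284) = (136.5, 294)
(s₃, t₃) = (136.5, 294) − 0.25·(8127, 14550) = (-1895.25, -3343.5)
s = -1895.25

-1895.25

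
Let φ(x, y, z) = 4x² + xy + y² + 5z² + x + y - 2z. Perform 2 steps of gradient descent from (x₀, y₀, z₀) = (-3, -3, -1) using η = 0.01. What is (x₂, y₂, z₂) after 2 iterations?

(-2.5016, -2.8442, -0.772)

∇φ = (8x + y + 1, x + 2y + 1, 10z - 2)
(x₁, y₁, z₁) = (-3, -3, -1) − 0.01·(-26, -8, -12) = (-2.74, -2.92, -0.88)
(x₂, y₂, z₂) = (-2.74, -2.92, -0.88) − 0.01·(-23.84, -7.58, -10.8) = (-2.5016, -2.8442, -0.772)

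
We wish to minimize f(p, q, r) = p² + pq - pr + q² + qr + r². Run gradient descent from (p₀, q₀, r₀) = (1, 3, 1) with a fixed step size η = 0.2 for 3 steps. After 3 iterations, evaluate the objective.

∇f = (2p + q - r, p + 2q + r, -p + q + 2r)
Step 1: at (1, 3, 1), ∇f = (4, 8, 4) → (1, 3, 1) − 0.2·(4, 8, 4) = (0.2, 1.4, 0.2)
Step 2: at (0.2, 1.4, 0.2), ∇f = (1.6, 3.2, 1.6) → (0.2, 1.4, 0.2) − 0.2·(1.6, 3.2, 1.6) = (-0.12, 0.76, -0.12)
Step 3: at (-0.12, 0.76, -0.12), ∇f = (0.64, 1.28, 0.64) → (-0.12, 0.76, -0.12) − 0.2·(0.64, 1.28, 0.64) = (-0.248, 0.504, -0.248)
f(-0.248, 0.504, -0.248) = 0.065536

0.065536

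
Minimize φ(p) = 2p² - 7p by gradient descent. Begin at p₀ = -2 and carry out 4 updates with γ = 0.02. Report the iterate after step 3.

φ′(p) = 4p - 7
p₁ = -2 − 0.02·(-15) = -1.7
p₂ = -1.7 − 0.02·(-13.8) = -1.424
p₃ = -1.424 − 0.02·(-12.696) = -1.17008

-1.17008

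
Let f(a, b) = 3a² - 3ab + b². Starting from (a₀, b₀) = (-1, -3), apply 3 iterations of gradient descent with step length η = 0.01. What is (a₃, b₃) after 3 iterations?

(-1.082107, -2.914389)

∇f = (6a - 3b, -3a + 2b)
(a₁, b₁) = (-1, -3) − 0.01·(3, -3) = (-1.03, -2.97)
(a₂, b₂) = (-1.03, -2.97) − 0.01·(2.73, -2.85) = (-1.0573, -2.9415)
(a₃, b₃) = (-1.0573, -2.9415) − 0.01·(2.4807, -2.7111) = (-1.082107, -2.914389)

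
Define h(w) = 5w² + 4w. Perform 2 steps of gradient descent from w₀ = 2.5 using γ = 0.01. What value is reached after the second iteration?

h′(w) = 10w + 4
Step 1: h′(2.5) = 29; w₁ = 2.5 − 0.01·29 = 2.21
Step 2: h′(2.21) = 26.1; w₂ = 2.21 − 0.01·26.1 = 1.949

1.949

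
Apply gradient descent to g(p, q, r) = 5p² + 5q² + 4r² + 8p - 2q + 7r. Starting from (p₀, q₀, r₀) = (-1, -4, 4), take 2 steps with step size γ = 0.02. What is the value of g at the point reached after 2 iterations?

∇g = (10p + 8, 10q - 2, 8r + 7)
Step 1: at (-1, -4, 4), ∇g = (-2, -42, 39) → (-1, -4, 4) − 0.02·(-2, -42, 39) = (-0.96, -3.16, 3.22)
Step 2: at (-0.96, -3.16, 3.22), ∇g = (-1.6, -33.6, 32.76) → (-0.96, -3.16, 3.22) − 0.02·(-1.6, -33.6, 32.76) = (-0.928, -2.488, 2.5648)
g(-0.928, -2.488, 2.5648) = 77.07503616

77.07503616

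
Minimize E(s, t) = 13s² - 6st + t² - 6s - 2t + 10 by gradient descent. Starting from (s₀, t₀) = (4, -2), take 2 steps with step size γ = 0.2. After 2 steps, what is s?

81.6

∇E = (26s - 6t - 6, -6s + 2t - 2)
Step 1: at (4, -2), ∇E = (110, -30) → (4, -2) − 0.2·(110, -30) = (-18, 4)
Step 2: at (-18, 4), ∇E = (-498, 114) → (-18, 4) − 0.2·(-498, 114) = (81.6, -18.8)
s = 81.6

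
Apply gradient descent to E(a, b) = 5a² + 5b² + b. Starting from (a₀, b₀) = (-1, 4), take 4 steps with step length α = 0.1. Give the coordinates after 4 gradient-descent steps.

∇E = (10a, 10b + 1)
Step 1: at (-1, 4), ∇E = (-10, 41) → (-1, 4) − 0.1·(-10, 41) = (0, -0.1)
Step 2: at (0, -0.1), ∇E = (0, 0) → (0, -0.1) − 0.1·(0, 0) = (0, -0.1)
Step 3: at (0, -0.1), ∇E = (0, 0) → (0, -0.1) − 0.1·(0, 0) = (0, -0.1)
Step 4: at (0, -0.1), ∇E = (0, 0) → (0, -0.1) − 0.1·(0, 0) = (0, -0.1)

(0, -0.1)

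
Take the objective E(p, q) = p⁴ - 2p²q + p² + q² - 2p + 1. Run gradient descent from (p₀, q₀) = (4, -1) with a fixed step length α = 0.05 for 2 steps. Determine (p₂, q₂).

(183.8638, 10.431)

∇E = (4p³ - 4pq + 2p - 2, -2p² + 2q)
Step 1: at (4, -1), ∇E = (278, -34) → (4, -1) − 0.05·(278, -34) = (-9.9, 0.7)
Step 2: at (-9.9, 0.7), ∇E = (-3875.276, -194.62) → (-9.9, 0.7) − 0.05·(-3875.276, -194.62) = (183.8638, 10.431)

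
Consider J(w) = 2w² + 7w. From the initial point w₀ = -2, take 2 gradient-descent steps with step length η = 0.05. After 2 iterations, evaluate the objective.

J′(w) = 4w + 7
Step 1: J′(-2) = -1; w₁ = -2 − 0.05·(-1) = -1.95
Step 2: J′(-1.95) = -0.8; w₂ = -1.95 − 0.05·(-0.8) = -1.91
J(-1.91) = -6.0738

-6.0738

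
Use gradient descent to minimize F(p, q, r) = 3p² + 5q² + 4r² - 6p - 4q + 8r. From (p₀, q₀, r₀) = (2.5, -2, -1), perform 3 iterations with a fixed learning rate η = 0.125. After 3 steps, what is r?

∇F = (6p - 6, 10q - 4, 8r + 8)
Step 1: at (2.5, -2, -1), ∇F = (9, -24, 0) → (2.5, -2, -1) − 0.125·(9, -24, 0) = (1.375, 1, -1)
Step 2: at (1.375, 1, -1), ∇F = (2.25, 6, 0) → (1.375, 1, -1) − 0.125·(2.25, 6, 0) = (1.09375, 0.25, -1)
Step 3: at (1.09375, 0.25, -1), ∇F = (0.5625, -1.5, 0) → (1.09375, 0.25, -1) − 0.125·(0.5625, -1.5, 0) = (1.0234375, 0.4375, -1)
r = -1

-1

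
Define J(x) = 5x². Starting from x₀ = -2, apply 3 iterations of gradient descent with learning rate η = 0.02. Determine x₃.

-1.024

J′(x) = 10x
Step 1: J′(-2) = -20; x₁ = -2 − 0.02·(-20) = -1.6
Step 2: J′(-1.6) = -16; x₂ = -1.6 − 0.02·(-16) = -1.28
Step 3: J′(-1.28) = -12.8; x₃ = -1.28 − 0.02·(-12.8) = -1.024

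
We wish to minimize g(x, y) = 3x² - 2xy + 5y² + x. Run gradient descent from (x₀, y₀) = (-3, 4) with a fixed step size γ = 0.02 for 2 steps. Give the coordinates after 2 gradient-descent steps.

∇g = (6x - 2y + 1, -2x + 10y)
(x₁, y₁) = (-3, 4) − 0.02·(-25, 46) = (-2.5, 3.08)
(x₂, y₂) = (-2.5, 3.08) − 0.02·(-20.16, 35.8) = (-2.0968, 2.364)

(-2.0968, 2.364)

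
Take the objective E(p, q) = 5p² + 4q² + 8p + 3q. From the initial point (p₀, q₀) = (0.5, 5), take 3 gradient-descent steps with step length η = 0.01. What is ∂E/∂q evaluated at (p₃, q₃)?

33.483584

∇E = (10p + 8, 8q + 3)
Step 1: at (0.5, 5), ∇E = (13, 43) → (0.5, 5) − 0.01·(13, 43) = (0.37, 4.57)
Step 2: at (0.37, 4.57), ∇E = (11.7, 39.56) → (0.37, 4.57) − 0.01·(11.7, 39.56) = (0.253, 4.1744)
Step 3: at (0.253, 4.1744), ∇E = (10.53, 36.3952) → (0.253, 4.1744) − 0.01·(10.53, 36.3952) = (0.1477, 3.810448)
∂E/∂q at (0.1477, 3.810448) = 33.483584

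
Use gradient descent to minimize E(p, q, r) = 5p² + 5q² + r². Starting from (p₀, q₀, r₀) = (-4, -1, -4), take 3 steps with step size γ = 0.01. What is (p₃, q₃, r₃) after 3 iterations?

∇E = (10p, 10q, 2r)
(p₁, q₁, r₁) = (-4, -1, -4) − 0.01·(-40, -10, -8) = (-3.6, -0.9, -3.92)
(p₂, q₂, r₂) = (-3.6, -0.9, -3.92) − 0.01·(-36, -9, -7.84) = (-3.24, -0.81, -3.8416)
(p₃, q₃, r₃) = (-3.24, -0.81, -3.8416) − 0.01·(-32.4, -8.1, -7.6832) = (-2.916, -0.729, -3.764768)

(-2.916, -0.729, -3.764768)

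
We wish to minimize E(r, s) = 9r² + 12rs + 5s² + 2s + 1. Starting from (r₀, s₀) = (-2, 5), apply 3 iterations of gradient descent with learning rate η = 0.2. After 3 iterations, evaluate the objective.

158816.76928

∇E = (18r + 12s, 12r + 10s + 2)
(r₁, s₁) = (-2, 5) − 0.2·(24, 28) = (-6.8, -0.6)
(r₂, s₂) = (-6.8, -0.6) − 0.2·(-129.6, -85.6) = (19.12, 16.52)
(r₃, s₃) = (19.12, 16.52) − 0.2·(542.4, 396.64) = (-89.36, -62.808)
E(-89.36, -62.808) = 158816.76928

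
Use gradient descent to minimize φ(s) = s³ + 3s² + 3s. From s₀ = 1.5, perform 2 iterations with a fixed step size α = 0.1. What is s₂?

φ′(s) = 3s² + 6s + 3
Step 1: φ′(1.5) = 18.75; s₁ = 1.5 − 0.1·18.75 = -0.375
Step 2: φ′(-0.375) = 1.171875; s₂ = -0.375 − 0.1·1.171875 = -0.4921875

-0.4921875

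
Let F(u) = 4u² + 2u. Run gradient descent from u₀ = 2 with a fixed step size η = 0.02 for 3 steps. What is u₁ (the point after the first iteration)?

F′(u) = 8u + 2
u₁ = 2 − 0.02·18 = 1.64

1.64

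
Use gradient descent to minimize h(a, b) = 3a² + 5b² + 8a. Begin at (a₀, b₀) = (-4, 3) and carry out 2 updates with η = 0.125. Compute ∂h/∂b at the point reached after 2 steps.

∇h = (6a + 8, 10b)
(a₁, b₁) = (-4, 3) − 0.125·(-16, 30) = (-2, -0.75)
(a₂, b₂) = (-2, -0.75) − 0.125·(-4, -7.5) = (-1.5, 0.1875)
∂h/∂b at (-1.5, 0.1875) = 1.875

1.875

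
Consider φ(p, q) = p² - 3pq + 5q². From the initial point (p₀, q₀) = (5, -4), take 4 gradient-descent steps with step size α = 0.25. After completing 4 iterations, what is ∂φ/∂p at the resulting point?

176.4296875

∇φ = (2p - 3q, -3p + 10q)
(p₁, q₁) = (5, -4) − 0.25·(22, -55) = (-0.5, 9.75)
(p₂, q₂) = (-0.5, 9.75) − 0.25·(-30.25, 99) = (7.0625, -15)
(p₃, q₃) = (7.0625, -15) − 0.25·(59.125, -171.1875) = (-7.71875, 27.796875)
(p₄, q₄) = (-7.71875, 27.796875) − 0.25·(-98.828125, 301.125) = (16.98828125, -47.484375)
∂φ/∂p at (16.98828125, -47.484375) = 176.4296875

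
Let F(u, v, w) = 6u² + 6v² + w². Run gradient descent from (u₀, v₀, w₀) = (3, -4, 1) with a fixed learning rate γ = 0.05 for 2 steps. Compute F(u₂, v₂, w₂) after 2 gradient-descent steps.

4.4961

∇F = (12u, 12v, 2w)
Step 1: at (3, -4, 1), ∇F = (36, -48, 2) → (3, -4, 1) − 0.05·(36, -48, 2) = (1.2, -1.6, 0.9)
Step 2: at (1.2, -1.6, 0.9), ∇F = (14.4, -19.2, 1.8) → (1.2, -1.6, 0.9) − 0.05·(14.4, -19.2, 1.8) = (0.48, -0.64, 0.81)
F(0.48, -0.64, 0.81) = 4.4961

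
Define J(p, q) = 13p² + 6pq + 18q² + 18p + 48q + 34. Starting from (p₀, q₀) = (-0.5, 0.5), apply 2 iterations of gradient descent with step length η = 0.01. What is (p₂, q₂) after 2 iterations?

(-0.6014, -0.5284)

∇J = (26p + 6q + 18, 6p + 36q + 48)
Step 1: at (-0.5, 0.5), ∇J = (8, 63) → (-0.5, 0.5) − 0.01·(8, 63) = (-0.58, -0.13)
Step 2: at (-0.58, -0.13), ∇J = (2.14, 39.84) → (-0.58, -0.13) − 0.01·(2.14, 39.84) = (-0.6014, -0.5284)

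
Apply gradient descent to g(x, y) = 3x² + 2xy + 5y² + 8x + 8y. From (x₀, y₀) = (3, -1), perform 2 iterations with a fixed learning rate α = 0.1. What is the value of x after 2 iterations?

∇g = (6x + 2y + 8, 2x + 10y + 8)
(x₁, y₁) = (3, -1) − 0.1·(24, 4) = (0.6, -1.4)
(x₂, y₂) = (0.6, -1.4) − 0.1·(8.8, -4.8) = (-0.28, -0.92)
x = -0.28

-0.28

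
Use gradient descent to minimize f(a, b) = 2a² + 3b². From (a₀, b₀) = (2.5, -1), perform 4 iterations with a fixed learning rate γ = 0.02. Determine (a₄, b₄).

∇f = (4a, 6b)
(a₁, b₁) = (2.5, -1) − 0.02·(10, -6) = (2.3, -0.88)
(a₂, b₂) = (2.3, -0.88) − 0.02·(9.2, -5.28) = (2.116, -0.7744)
(a₃, b₃) = (2.116, -0.7744) − 0.02·(8.464, -4.6464) = (1.94672, -0.681472)
(a₄, b₄) = (1.94672, -0.681472) − 0.02·(7.78688, -4.088832) = (1.7909824, -0.59969536)

(1.7909824, -0.59969536)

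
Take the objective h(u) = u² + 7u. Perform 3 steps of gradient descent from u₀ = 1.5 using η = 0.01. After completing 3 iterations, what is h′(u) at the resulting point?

9.41192

h′(u) = 2u + 7
u₁ = 1.5 − 0.01·10 = 1.4
u₂ = 1.4 − 0.01·9.8 = 1.302
u₃ = 1.302 − 0.01·9.604 = 1.20596
h′(u) at (1.20596) = 9.41192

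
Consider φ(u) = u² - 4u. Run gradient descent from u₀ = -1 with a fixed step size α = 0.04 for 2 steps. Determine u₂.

φ′(u) = 2u - 4
u₁ = -1 − 0.04·(-6) = -0.76
u₂ = -0.76 − 0.04·(-5.52) = -0.5392

-0.5392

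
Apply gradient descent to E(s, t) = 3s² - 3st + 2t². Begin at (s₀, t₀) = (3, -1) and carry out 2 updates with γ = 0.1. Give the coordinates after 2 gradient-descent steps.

(0.45, 0.45)

∇E = (6s - 3t, -3s + 4t)
Step 1: at (3, -1), ∇E = (21, -13) → (3, -1) − 0.1·(21, -13) = (0.9, 0.3)
Step 2: at (0.9, 0.3), ∇E = (4.5, -1.5) → (0.9, 0.3) − 0.1·(4.5, -1.5) = (0.45, 0.45)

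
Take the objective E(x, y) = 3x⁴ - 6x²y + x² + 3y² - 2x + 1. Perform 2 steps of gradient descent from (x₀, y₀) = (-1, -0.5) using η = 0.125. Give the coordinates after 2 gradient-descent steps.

(-4.8359375, 2.453125)

∇E = (12x³ - 12xy + 2x - 2, -6x² + 6y)
Step 1: at (-1, -0.5), ∇E = (-22, -9) → (-1, -0.5) − 0.125·(-22, -9) = (1.75, 0.625)
Step 2: at (1.75, 0.625), ∇E = (52.6875, -14.625) → (1.75, 0.625) − 0.125·(52.6875, -14.625) = (-4.8359375, 2.453125)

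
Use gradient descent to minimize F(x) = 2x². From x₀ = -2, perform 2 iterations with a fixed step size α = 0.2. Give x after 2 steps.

F′(x) = 4x
x₁ = -2 − 0.2·(-8) = -0.4
x₂ = -0.4 − 0.2·(-1.6) = -0.08

-0.08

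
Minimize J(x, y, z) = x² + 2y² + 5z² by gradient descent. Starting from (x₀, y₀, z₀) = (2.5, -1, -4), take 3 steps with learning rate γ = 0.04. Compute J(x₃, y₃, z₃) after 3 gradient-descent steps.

∇J = (2x, 4y, 10z)
(x₁, y₁, z₁) = (2.5, -1, -4) − 0.04·(5, -4, -40) = (2.3, -0.84, -2.4)
(x₂, y₂, z₂) = (2.3, -0.84, -2.4) − 0.04·(4.6, -3.36, -24) = (2.116, -0.7056, -1.44)
(x₃, y₃, z₃) = (2.116, -0.7056, -1.44) − 0.04·(4.232, -2.8224, -14.4) = (1.94672, -0.592704, -0.864)
J(1.94672, -0.592704, -0.864) = 8.224794821632

8.224794821632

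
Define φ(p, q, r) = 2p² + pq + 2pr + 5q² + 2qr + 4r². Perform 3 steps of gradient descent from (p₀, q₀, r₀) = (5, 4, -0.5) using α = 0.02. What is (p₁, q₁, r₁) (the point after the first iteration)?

∇φ = (4p + q + 2r, p + 10q + 2r, 2p + 2q + 8r)
(p₁, q₁, r₁) = (5, 4, -0.5) − 0.02·(23, 44, 14) = (4.54, 3.12, -0.78)

(4.54, 3.12, -0.78)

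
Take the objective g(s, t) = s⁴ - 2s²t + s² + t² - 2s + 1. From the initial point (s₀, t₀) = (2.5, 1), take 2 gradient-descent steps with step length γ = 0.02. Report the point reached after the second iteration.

∇g = (4s³ - 4st + 2s - 2, -2s² + 2t)
Step 1: at (2.5, 1), ∇g = (55.5, -10.5) → (2.5, 1) − 0.02·(55.5, -10.5) = (1.39, 1.21)
Step 2: at (1.39, 1.21), ∇g = (4.794876, -1.4442) → (1.39, 1.21) − 0.02·(4.794876, -1.4442) = (1.29410248, 1.238884)

(1.29410248, 1.238884)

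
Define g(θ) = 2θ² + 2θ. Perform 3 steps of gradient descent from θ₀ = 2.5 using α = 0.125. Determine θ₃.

g′(θ) = 4θ + 2
θ₁ = 2.5 − 0.125·12 = 1
θ₂ = 1 − 0.125·6 = 0.25
θ₃ = 0.25 − 0.125·3 = -0.125

-0.125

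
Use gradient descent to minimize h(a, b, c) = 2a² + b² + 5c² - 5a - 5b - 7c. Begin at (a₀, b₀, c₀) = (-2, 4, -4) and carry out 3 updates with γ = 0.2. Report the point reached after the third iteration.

(1.224, 2.824, 5.4)

∇h = (4a - 5, 2b - 5, 10c - 7)
(a₁, b₁, c₁) = (-2, 4, -4) − 0.2·(-13, 3, -47) = (0.6, 3.4, 5.4)
(a₂, b₂, c₂) = (0.6, 3.4, 5.4) − 0.2·(-2.6, 1.8, 47) = (1.12, 3.04, -4)
(a₃, b₃, c₃) = (1.12, 3.04, -4) − 0.2·(-0.52, 1.08, -47) = (1.224, 2.824, 5.4)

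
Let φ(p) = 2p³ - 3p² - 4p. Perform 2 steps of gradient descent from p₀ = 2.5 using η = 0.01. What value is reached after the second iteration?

2.1723465

φ′(p) = 6p² - 6p - 4
Step 1: φ′(2.5) = 18.5; p₁ = 2.5 − 0.01·18.5 = 2.315
Step 2: φ′(2.315) = 14.26535; p₂ = 2.315 − 0.01·14.26535 = 2.1723465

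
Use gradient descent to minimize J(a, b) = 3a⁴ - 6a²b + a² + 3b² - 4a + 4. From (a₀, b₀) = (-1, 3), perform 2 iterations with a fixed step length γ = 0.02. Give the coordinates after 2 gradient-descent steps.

(-1.52275456, 2.650752)

∇J = (12a³ - 12ab + 2a - 4, -6a² + 6b)
Step 1: at (-1, 3), ∇J = (18, 12) → (-1, 3) − 0.02·(18, 12) = (-1.36, 2.76)
Step 2: at (-1.36, 2.76), ∇J = (8.137728, 5.4624) → (-1.36, 2.76) − 0.02·(8.137728, 5.4624) = (-1.52275456, 2.650752)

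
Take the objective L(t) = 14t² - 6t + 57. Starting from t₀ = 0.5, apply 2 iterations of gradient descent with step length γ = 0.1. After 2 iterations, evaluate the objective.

68.3544

L′(t) = 28t - 6
Step 1: L′(0.5) = 8; t₁ = 0.5 − 0.1·8 = -0.3
Step 2: L′(-0.3) = -14.4; t₂ = -0.3 − 0.1·(-14.4) = 1.14
L(1.14) = 68.3544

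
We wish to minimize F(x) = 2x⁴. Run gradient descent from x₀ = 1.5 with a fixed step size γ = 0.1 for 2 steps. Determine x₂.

F′(x) = 8x³
Step 1: F′(1.5) = 27; x₁ = 1.5 − 0.1·27 = -1.2
Step 2: F′(-1.2) = -13.824; x₂ = -1.2 − 0.1·(-13.824) = 0.1824

0.1824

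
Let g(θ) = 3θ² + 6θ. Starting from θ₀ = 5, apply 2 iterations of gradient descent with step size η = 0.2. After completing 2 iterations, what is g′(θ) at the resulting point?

1.44

g′(θ) = 6θ + 6
Step 1: g′(5) = 36; θ₁ = 5 − 0.2·36 = -2.2
Step 2: g′(-2.2) = -7.2; θ₂ = -2.2 − 0.2·(-7.2) = -0.76
g′(θ) at (-0.76) = 1.44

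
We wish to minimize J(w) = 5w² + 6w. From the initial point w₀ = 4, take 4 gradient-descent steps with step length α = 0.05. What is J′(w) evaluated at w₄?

2.875

J′(w) = 10w + 6
w₁ = 4 − 0.05·46 = 1.7
w₂ = 1.7 − 0.05·23 = 0.55
w₃ = 0.55 − 0.05·11.5 = -0.025
w₄ = -0.025 − 0.05·5.75 = -0.3125
J′(w) at (-0.3125) = 2.875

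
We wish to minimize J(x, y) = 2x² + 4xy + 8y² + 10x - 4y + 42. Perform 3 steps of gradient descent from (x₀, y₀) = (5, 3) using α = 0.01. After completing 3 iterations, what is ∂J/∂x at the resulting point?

31.110272

∇J = (4x + 4y + 10, 4x + 16y - 4)
(x₁, y₁) = (5, 3) − 0.01·(42, 64) = (4.58, 2.36)
(x₂, y₂) = (4.58, 2.36) − 0.01·(37.76, 52.08) = (4.2024, 1.8392)
(x₃, y₃) = (4.2024, 1.8392) − 0.01·(34.1664, 42.2368) = (3.860736, 1.416832)
∂J/∂x at (3.860736, 1.416832) = 31.110272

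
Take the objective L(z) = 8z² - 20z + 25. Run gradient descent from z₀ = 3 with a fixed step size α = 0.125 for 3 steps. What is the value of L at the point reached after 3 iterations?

37

L′(z) = 16z - 20
Step 1: L′(3) = 28; z₁ = 3 − 0.125·28 = -0.5
Step 2: L′(-0.5) = -28; z₂ = -0.5 − 0.125·(-28) = 3
Step 3: L′(3) = 28; z₃ = 3 − 0.125·28 = -0.5
L(-0.5) = 37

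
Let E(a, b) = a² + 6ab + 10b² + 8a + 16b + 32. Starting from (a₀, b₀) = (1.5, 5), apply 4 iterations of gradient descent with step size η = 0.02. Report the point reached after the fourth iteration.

∇E = (2a + 6b + 8, 6a + 20b + 16)
Step 1: at (1.5, 5), ∇E = (41, 125) → (1.5, 5) − 0.02·(41, 125) = (0.68, 2.5)
Step 2: at (0.68, 2.5), ∇E = (24.36, 70.08) → (0.68, 2.5) − 0.02·(24.36, 70.08) = (0.1928, 1.0984)
Step 3: at (0.1928, 1.0984), ∇E = (14.976, 39.1248) → (0.1928, 1.0984) − 0.02·(14.976, 39.1248) = (-0.10672, 0.315904)
Step 4: at (-0.10672, 0.315904), ∇E = (9.681984, 21.67776) → (-0.10672, 0.315904) − 0.02·(9.681984, 21.67776) = (-0.30035968, -0.1176512)

(-0.30035968, -0.1176512)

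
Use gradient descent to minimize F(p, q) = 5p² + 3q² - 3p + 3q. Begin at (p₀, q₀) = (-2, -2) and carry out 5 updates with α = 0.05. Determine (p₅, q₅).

∇F = (10p - 3, 6q + 3)
Step 1: at (-2, -2), ∇F = (-23, -9) → (-2, -2) − 0.05·(-23, -9) = (-0.85, -1.55)
Step 2: at (-0.85, -1.55), ∇F = (-11.5, -6.3) → (-0.85, -1.55) − 0.05·(-11.5, -6.3) = (-0.275, -1.235)
Step 3: at (-0.275, -1.235), ∇F = (-5.75, -4.41) → (-0.275, -1.235) − 0.05·(-5.75, -4.41) = (0.0125, -1.0145)
Step 4: at (0.0125, -1.0145), ∇F = (-2.875, -3.087) → (0.0125, -1.0145) − 0.05·(-2.875, -3.087) = (0.15625, -0.86015)
Step 5: at (0.15625, -0.86015), ∇F = (-1.4375, -2.1609) → (0.15625, -0.86015) − 0.05·(-1.4375, -2.1609) = (0.228125, -0.752105)

(0.228125, -0.752105)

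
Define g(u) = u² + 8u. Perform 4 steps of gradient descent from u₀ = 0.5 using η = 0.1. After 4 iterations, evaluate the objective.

-12.60261376

g′(u) = 2u + 8
u₁ = 0.5 − 0.1·9 = -0.4
u₂ = -0.4 − 0.1·7.2 = -1.12
u₃ = -1.12 − 0.1·5.76 = -1.696
u₄ = -1.696 − 0.1·4.608 = -2.1568
g(-2.1568) = -12.60261376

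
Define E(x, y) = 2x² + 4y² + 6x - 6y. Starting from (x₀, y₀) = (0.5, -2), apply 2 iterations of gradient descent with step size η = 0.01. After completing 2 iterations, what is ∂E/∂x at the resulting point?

∇E = (4x + 6, 8y - 6)
(x₁, y₁) = (0.5, -2) − 0.01·(8, -22) = (0.42, -1.78)
(x₂, y₂) = (0.42, -1.78) − 0.01·(7.68, -20.24) = (0.3432, -1.5776)
∂E/∂x at (0.3432, -1.5776) = 7.3728

7.3728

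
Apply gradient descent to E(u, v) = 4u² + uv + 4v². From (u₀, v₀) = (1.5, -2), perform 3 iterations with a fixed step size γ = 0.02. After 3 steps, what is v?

-1.25094

∇E = (8u + v, u + 8v)
(u₁, v₁) = (1.5, -2) − 0.02·(10, -14.5) = (1.3, -1.71)
(u₂, v₂) = (1.3, -1.71) − 0.02·(8.69, -12.38) = (1.1262, -1.4624)
(u₃, v₃) = (1.1262, -1.4624) − 0.02·(7.5472, -10.573) = (0.975256, -1.25094)
v = -1.25094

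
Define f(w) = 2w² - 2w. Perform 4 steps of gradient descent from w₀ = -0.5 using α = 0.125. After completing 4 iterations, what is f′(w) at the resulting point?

-0.25

f′(w) = 4w - 2
Step 1: f′(-0.5) = -4; w₁ = -0.5 − 0.125·(-4) = 0
Step 2: f′(0) = -2; w₂ = 0 − 0.125·(-2) = 0.25
Step 3: f′(0.25) = -1; w₃ = 0.25 − 0.125·(-1) = 0.375
Step 4: f′(0.375) = -0.5; w₄ = 0.375 − 0.125·(-0.5) = 0.4375
f′(w) at (0.4375) = -0.25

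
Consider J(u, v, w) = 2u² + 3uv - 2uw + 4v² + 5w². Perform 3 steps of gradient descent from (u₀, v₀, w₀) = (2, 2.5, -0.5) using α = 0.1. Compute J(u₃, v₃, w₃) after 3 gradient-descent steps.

0.07807

∇J = (4u + 3v - 2w, 3u + 8v, -2u + 10w)
(u₁, v₁, w₁) = (2, 2.5, -0.5) − 0.1·(16.5, 26, -9) = (0.35, -0.1, 0.4)
(u₂, v₂, w₂) = (0.35, -0.1, 0.4) − 0.1·(0.3, 0.25, 3.3) = (0.32, -0.125, 0.07)
(u₃, v₃, w₃) = (0.32, -0.125, 0.07) − 0.1·(0.765, -0.04, 0.06) = (0.2435, -0.121, 0.064)
J(0.2435, -0.121, 0.064) = 0.07807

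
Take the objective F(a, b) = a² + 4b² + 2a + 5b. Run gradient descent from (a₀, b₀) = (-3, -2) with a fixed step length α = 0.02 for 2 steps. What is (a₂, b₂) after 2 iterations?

∇F = (2a + 2, 8b + 5)
Step 1: at (-3, -2), ∇F = (-4, -11) → (-3, -2) − 0.02·(-4, -11) = (-2.92, -1.78)
Step 2: at (-2.92, -1.78), ∇F = (-3.84, -9.24) → (-2.92, -1.78) − 0.02·(-3.84, -9.24) = (-2.8432, -1.5952)

(-2.8432, -1.5952)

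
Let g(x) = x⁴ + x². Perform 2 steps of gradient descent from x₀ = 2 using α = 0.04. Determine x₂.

0.48710144

g′(x) = 4x³ + 2x
Step 1: g′(2) = 36; x₁ = 2 − 0.04·36 = 0.56
Step 2: g′(0.56) = 1.822464; x₂ = 0.56 − 0.04·1.822464 = 0.48710144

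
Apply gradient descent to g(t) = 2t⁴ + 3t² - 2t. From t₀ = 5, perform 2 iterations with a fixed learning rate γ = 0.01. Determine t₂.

g′(t) = 8t³ + 6t - 2
t₁ = 5 − 0.01·1028 = -5.28
t₂ = -5.28 − 0.01·(-1211.263616) = 6.83263616

6.83263616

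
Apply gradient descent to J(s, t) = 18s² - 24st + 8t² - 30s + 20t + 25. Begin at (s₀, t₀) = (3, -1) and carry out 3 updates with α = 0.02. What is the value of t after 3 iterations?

∇J = (36s - 24t - 30, -24s + 16t + 20)
(s₁, t₁) = (3, -1) − 0.02·(102, -68) = (0.96, 0.36)
(s₂, t₂) = (0.96, 0.36) − 0.02·(-4.08, 2.72) = (1.0416, 0.3056)
(s₃, t₃) = (1.0416, 0.3056) − 0.02·(0.1632, -0.1088) = (1.038336, 0.307776)
t = 0.307776

0.307776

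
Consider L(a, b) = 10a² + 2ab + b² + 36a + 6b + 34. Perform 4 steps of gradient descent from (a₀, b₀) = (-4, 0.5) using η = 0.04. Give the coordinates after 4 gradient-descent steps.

∇L = (20a + 2b + 36, 2a + 2b + 6)
Step 1: at (-4, 0.5), ∇L = (-43, -1) → (-4, 0.5) − 0.04·(-43, -1) = (-2.28, 0.54)
Step 2: at (-2.28, 0.54), ∇L = (-8.52, 2.52) → (-2.28, 0.54) − 0.04·(-8.52, 2.52) = (-1.9392, 0.4392)
Step 3: at (-1.9392, 0.4392), ∇L = (-1.9056, 3) → (-1.9392, 0.4392) − 0.04·(-1.9056, 3) = (-1.862976, 0.3192)
Step 4: at (-1.862976, 0.3192), ∇L = (-0.62112, 2.912448) → (-1.862976, 0.3192) − 0.04·(-0.62112, 2.912448) = (-1.8381312, 0.20270208)

(-1.8381312, 0.20270208)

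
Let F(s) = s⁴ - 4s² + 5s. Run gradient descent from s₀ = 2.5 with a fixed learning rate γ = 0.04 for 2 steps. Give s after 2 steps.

F′(s) = 4s³ - 8s + 5
Step 1: F′(2.5) = 47.5; s₁ = 2.5 − 0.04·47.5 = 0.6
Step 2: F′(0.6) = 1.064; s₂ = 0.6 − 0.04·1.064 = 0.55744

0.55744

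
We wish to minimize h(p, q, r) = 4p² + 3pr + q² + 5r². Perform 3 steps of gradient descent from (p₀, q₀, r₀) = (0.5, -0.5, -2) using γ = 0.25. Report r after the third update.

9.2578125

∇h = (8p + 3r, 2q, 3p + 10r)
(p₁, q₁, r₁) = (0.5, -0.5, -2) − 0.25·(-2, -1, -18.5) = (1, -0.25, 2.625)
(p₂, q₂, r₂) = (1, -0.25, 2.625) − 0.25·(15.875, -0.5, 29.25) = (-2.96875, -0.125, -4.6875)
(p₃, q₃, r₃) = (-2.96875, -0.125, -4.6875) − 0.25·(-37.8125, -0.25, -55.78125) = (6.484375, -0.0625, 9.2578125)
r = 9.2578125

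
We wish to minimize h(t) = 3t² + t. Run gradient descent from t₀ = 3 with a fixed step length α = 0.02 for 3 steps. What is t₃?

h′(t) = 6t + 1
Step 1: h′(3) = 19; t₁ = 3 − 0.02·19 = 2.62
Step 2: h′(2.62) = 16.72; t₂ = 2.62 − 0.02·16.72 = 2.2856
Step 3: h′(2.2856) = 14.7136; t₃ = 2.2856 − 0.02·14.7136 = 1.991328

1.991328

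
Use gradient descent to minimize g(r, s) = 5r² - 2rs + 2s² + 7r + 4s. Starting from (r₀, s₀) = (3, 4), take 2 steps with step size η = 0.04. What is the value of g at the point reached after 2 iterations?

35.47040256

∇g = (10r - 2s + 7, -2r + 4s + 4)
(r₁, s₁) = (3, 4) − 0.04·(29, 14) = (1.84, 3.44)
(r₂, s₂) = (1.84, 3.44) − 0.04·(18.52, 14.08) = (1.0992, 2.8768)
g(1.0992, 2.8768) = 35.47040256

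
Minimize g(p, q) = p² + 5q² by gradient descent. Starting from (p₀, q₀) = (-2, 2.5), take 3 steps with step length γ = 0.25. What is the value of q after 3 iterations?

∇g = (2p, 10q)
(p₁, q₁) = (-2, 2.5) − 0.25·(-4, 25) = (-1, -3.75)
(p₂, q₂) = (-1, -3.75) − 0.25·(-2, -37.5) = (-0.5, 5.625)
(p₃, q₃) = (-0.5, 5.625) − 0.25·(-1, 56.25) = (-0.25, -8.4375)
q = -8.4375

-8.4375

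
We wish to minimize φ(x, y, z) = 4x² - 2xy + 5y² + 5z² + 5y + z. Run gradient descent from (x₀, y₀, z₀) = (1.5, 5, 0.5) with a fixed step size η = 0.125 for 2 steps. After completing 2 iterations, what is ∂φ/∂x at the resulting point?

-3.125

∇φ = (8x - 2y, -2x + 10y + 5, 10z + 1)
Step 1: at (1.5, 5, 0.5), ∇φ = (2, 52, 6) → (1.5, 5, 0.5) − 0.125·(2, 52, 6) = (1.25, -1.5, -0.25)
Step 2: at (1.25, -1.5, -0.25), ∇φ = (13, -12.5, -1.5) → (1.25, -1.5, -0.25) − 0.125·(13, -12.5, -1.5) = (-0.375, 0.0625, -0.0625)
∂φ/∂x at (-0.375, 0.0625, -0.0625) = -3.125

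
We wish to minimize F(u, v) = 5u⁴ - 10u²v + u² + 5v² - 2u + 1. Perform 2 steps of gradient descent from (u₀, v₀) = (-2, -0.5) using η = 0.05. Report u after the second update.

-369.572

∇F = (20u³ - 20uv + 2u - 2, -10u² + 10v)
Step 1: at (-2, -0.5), ∇F = (-186, -45) → (-2, -0.5) − 0.05·(-186, -45) = (7.3, 1.75)
Step 2: at (7.3, 1.75), ∇F = (7537.44, -515.4) → (7.3, 1.75) − 0.05·(7537.44, -515.4) = (-369.572, 27.52)
u = -369.572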